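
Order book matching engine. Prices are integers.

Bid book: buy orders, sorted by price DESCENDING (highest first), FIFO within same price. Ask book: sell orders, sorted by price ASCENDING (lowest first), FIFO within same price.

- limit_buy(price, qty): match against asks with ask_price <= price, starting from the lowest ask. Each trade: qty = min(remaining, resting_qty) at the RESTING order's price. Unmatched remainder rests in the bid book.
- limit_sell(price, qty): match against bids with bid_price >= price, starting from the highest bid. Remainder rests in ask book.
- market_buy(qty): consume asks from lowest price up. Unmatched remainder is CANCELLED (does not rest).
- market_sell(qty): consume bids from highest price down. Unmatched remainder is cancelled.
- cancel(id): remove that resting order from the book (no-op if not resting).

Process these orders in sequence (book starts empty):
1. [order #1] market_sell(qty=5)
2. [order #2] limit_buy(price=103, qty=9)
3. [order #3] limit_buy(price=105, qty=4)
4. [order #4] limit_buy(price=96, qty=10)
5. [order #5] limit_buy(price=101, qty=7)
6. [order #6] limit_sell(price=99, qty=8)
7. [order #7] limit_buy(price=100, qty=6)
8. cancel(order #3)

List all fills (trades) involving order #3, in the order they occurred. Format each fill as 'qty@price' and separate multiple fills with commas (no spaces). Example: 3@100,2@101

Answer: 4@105

Derivation:
After op 1 [order #1] market_sell(qty=5): fills=none; bids=[-] asks=[-]
After op 2 [order #2] limit_buy(price=103, qty=9): fills=none; bids=[#2:9@103] asks=[-]
After op 3 [order #3] limit_buy(price=105, qty=4): fills=none; bids=[#3:4@105 #2:9@103] asks=[-]
After op 4 [order #4] limit_buy(price=96, qty=10): fills=none; bids=[#3:4@105 #2:9@103 #4:10@96] asks=[-]
After op 5 [order #5] limit_buy(price=101, qty=7): fills=none; bids=[#3:4@105 #2:9@103 #5:7@101 #4:10@96] asks=[-]
After op 6 [order #6] limit_sell(price=99, qty=8): fills=#3x#6:4@105 #2x#6:4@103; bids=[#2:5@103 #5:7@101 #4:10@96] asks=[-]
After op 7 [order #7] limit_buy(price=100, qty=6): fills=none; bids=[#2:5@103 #5:7@101 #7:6@100 #4:10@96] asks=[-]
After op 8 cancel(order #3): fills=none; bids=[#2:5@103 #5:7@101 #7:6@100 #4:10@96] asks=[-]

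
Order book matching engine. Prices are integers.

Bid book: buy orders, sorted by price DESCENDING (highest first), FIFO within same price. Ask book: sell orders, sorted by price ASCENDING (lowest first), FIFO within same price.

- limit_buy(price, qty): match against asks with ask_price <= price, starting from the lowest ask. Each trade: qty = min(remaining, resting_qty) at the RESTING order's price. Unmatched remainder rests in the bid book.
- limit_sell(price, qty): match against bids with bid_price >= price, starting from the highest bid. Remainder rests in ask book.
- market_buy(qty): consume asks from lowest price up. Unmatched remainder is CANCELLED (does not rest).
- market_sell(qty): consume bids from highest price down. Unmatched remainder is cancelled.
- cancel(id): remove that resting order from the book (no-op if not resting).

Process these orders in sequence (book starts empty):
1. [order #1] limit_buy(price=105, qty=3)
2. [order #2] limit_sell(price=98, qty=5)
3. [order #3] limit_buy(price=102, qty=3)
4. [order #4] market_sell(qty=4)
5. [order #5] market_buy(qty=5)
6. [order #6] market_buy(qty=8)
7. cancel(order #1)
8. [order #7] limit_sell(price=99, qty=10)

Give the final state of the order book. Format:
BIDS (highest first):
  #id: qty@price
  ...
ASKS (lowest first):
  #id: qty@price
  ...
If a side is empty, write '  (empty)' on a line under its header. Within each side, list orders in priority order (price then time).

Answer: BIDS (highest first):
  (empty)
ASKS (lowest first):
  #7: 10@99

Derivation:
After op 1 [order #1] limit_buy(price=105, qty=3): fills=none; bids=[#1:3@105] asks=[-]
After op 2 [order #2] limit_sell(price=98, qty=5): fills=#1x#2:3@105; bids=[-] asks=[#2:2@98]
After op 3 [order #3] limit_buy(price=102, qty=3): fills=#3x#2:2@98; bids=[#3:1@102] asks=[-]
After op 4 [order #4] market_sell(qty=4): fills=#3x#4:1@102; bids=[-] asks=[-]
After op 5 [order #5] market_buy(qty=5): fills=none; bids=[-] asks=[-]
After op 6 [order #6] market_buy(qty=8): fills=none; bids=[-] asks=[-]
After op 7 cancel(order #1): fills=none; bids=[-] asks=[-]
After op 8 [order #7] limit_sell(price=99, qty=10): fills=none; bids=[-] asks=[#7:10@99]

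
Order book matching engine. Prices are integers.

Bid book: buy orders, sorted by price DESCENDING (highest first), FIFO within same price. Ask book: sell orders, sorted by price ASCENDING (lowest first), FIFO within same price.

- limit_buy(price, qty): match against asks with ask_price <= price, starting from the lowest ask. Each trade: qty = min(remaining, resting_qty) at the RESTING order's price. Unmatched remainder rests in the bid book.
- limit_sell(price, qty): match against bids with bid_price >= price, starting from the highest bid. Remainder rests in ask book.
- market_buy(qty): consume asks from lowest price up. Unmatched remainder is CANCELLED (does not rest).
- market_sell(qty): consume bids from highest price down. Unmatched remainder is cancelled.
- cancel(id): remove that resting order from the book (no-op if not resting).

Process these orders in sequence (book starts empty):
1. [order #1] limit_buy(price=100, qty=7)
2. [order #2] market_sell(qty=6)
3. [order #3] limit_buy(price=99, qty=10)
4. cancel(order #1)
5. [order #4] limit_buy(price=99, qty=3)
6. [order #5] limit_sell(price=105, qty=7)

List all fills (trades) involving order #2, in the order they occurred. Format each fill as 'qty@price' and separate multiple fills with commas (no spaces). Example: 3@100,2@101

Answer: 6@100

Derivation:
After op 1 [order #1] limit_buy(price=100, qty=7): fills=none; bids=[#1:7@100] asks=[-]
After op 2 [order #2] market_sell(qty=6): fills=#1x#2:6@100; bids=[#1:1@100] asks=[-]
After op 3 [order #3] limit_buy(price=99, qty=10): fills=none; bids=[#1:1@100 #3:10@99] asks=[-]
After op 4 cancel(order #1): fills=none; bids=[#3:10@99] asks=[-]
After op 5 [order #4] limit_buy(price=99, qty=3): fills=none; bids=[#3:10@99 #4:3@99] asks=[-]
After op 6 [order #5] limit_sell(price=105, qty=7): fills=none; bids=[#3:10@99 #4:3@99] asks=[#5:7@105]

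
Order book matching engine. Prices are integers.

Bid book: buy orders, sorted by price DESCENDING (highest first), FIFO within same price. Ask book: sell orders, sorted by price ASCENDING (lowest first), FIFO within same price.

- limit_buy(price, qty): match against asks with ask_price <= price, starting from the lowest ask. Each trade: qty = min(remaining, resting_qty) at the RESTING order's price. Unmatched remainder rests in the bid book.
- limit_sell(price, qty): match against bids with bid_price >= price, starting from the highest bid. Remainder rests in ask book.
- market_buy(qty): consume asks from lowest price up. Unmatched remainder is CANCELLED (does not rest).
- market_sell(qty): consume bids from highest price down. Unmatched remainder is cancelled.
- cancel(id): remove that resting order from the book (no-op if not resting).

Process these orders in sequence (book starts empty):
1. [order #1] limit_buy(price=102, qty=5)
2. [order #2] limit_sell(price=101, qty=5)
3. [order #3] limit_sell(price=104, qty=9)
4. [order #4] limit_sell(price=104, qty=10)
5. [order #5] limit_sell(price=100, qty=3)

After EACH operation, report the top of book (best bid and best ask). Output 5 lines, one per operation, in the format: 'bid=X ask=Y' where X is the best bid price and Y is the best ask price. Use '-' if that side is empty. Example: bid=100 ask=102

Answer: bid=102 ask=-
bid=- ask=-
bid=- ask=104
bid=- ask=104
bid=- ask=100

Derivation:
After op 1 [order #1] limit_buy(price=102, qty=5): fills=none; bids=[#1:5@102] asks=[-]
After op 2 [order #2] limit_sell(price=101, qty=5): fills=#1x#2:5@102; bids=[-] asks=[-]
After op 3 [order #3] limit_sell(price=104, qty=9): fills=none; bids=[-] asks=[#3:9@104]
After op 4 [order #4] limit_sell(price=104, qty=10): fills=none; bids=[-] asks=[#3:9@104 #4:10@104]
After op 5 [order #5] limit_sell(price=100, qty=3): fills=none; bids=[-] asks=[#5:3@100 #3:9@104 #4:10@104]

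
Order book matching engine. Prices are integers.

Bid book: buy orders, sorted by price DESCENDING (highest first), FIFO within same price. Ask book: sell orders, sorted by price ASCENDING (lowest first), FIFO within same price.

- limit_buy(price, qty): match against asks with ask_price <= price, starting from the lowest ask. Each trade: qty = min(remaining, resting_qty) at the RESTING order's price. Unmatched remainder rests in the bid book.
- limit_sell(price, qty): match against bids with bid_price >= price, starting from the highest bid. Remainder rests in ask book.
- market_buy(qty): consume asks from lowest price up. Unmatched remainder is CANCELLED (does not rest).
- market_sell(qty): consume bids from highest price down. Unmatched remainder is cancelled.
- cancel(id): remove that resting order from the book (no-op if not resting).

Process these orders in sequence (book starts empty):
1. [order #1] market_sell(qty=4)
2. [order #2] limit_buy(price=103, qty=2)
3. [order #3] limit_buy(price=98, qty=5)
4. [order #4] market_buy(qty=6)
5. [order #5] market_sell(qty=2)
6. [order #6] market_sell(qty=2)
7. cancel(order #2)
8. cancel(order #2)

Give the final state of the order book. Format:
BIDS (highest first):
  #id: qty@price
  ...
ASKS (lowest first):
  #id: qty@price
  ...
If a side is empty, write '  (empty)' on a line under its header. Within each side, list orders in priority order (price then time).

Answer: BIDS (highest first):
  #3: 3@98
ASKS (lowest first):
  (empty)

Derivation:
After op 1 [order #1] market_sell(qty=4): fills=none; bids=[-] asks=[-]
After op 2 [order #2] limit_buy(price=103, qty=2): fills=none; bids=[#2:2@103] asks=[-]
After op 3 [order #3] limit_buy(price=98, qty=5): fills=none; bids=[#2:2@103 #3:5@98] asks=[-]
After op 4 [order #4] market_buy(qty=6): fills=none; bids=[#2:2@103 #3:5@98] asks=[-]
After op 5 [order #5] market_sell(qty=2): fills=#2x#5:2@103; bids=[#3:5@98] asks=[-]
After op 6 [order #6] market_sell(qty=2): fills=#3x#6:2@98; bids=[#3:3@98] asks=[-]
After op 7 cancel(order #2): fills=none; bids=[#3:3@98] asks=[-]
After op 8 cancel(order #2): fills=none; bids=[#3:3@98] asks=[-]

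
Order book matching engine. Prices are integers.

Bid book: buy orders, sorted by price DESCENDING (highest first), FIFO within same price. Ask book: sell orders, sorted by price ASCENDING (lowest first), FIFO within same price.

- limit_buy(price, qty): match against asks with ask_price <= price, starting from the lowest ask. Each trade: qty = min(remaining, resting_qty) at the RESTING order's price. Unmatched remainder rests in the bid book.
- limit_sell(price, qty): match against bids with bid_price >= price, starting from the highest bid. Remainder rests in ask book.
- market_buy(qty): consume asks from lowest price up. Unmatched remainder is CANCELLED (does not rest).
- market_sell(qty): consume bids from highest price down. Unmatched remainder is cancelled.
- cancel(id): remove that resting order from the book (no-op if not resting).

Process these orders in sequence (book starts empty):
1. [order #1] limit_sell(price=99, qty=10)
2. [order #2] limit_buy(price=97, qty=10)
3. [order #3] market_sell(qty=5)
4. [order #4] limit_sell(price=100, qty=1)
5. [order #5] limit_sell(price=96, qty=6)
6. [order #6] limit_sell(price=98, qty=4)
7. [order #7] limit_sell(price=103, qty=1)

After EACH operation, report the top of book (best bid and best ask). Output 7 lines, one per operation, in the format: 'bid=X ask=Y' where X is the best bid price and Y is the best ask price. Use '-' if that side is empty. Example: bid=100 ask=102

Answer: bid=- ask=99
bid=97 ask=99
bid=97 ask=99
bid=97 ask=99
bid=- ask=96
bid=- ask=96
bid=- ask=96

Derivation:
After op 1 [order #1] limit_sell(price=99, qty=10): fills=none; bids=[-] asks=[#1:10@99]
After op 2 [order #2] limit_buy(price=97, qty=10): fills=none; bids=[#2:10@97] asks=[#1:10@99]
After op 3 [order #3] market_sell(qty=5): fills=#2x#3:5@97; bids=[#2:5@97] asks=[#1:10@99]
After op 4 [order #4] limit_sell(price=100, qty=1): fills=none; bids=[#2:5@97] asks=[#1:10@99 #4:1@100]
After op 5 [order #5] limit_sell(price=96, qty=6): fills=#2x#5:5@97; bids=[-] asks=[#5:1@96 #1:10@99 #4:1@100]
After op 6 [order #6] limit_sell(price=98, qty=4): fills=none; bids=[-] asks=[#5:1@96 #6:4@98 #1:10@99 #4:1@100]
After op 7 [order #7] limit_sell(price=103, qty=1): fills=none; bids=[-] asks=[#5:1@96 #6:4@98 #1:10@99 #4:1@100 #7:1@103]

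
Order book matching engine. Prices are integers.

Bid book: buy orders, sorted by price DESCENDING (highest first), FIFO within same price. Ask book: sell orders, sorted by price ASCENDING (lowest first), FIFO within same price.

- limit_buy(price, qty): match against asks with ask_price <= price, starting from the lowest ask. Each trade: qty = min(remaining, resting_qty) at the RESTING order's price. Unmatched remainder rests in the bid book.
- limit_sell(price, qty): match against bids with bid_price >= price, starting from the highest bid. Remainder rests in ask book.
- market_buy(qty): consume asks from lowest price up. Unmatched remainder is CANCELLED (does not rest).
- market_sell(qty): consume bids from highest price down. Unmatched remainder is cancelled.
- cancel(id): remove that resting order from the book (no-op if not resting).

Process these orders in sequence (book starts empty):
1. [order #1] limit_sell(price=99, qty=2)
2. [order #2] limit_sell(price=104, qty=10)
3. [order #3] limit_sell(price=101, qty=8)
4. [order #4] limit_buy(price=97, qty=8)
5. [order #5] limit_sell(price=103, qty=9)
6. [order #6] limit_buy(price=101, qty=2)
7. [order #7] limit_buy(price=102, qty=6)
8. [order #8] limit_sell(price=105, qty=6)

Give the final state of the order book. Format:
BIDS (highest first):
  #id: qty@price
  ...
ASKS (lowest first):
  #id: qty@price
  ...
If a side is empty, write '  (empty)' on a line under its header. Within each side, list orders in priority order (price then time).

After op 1 [order #1] limit_sell(price=99, qty=2): fills=none; bids=[-] asks=[#1:2@99]
After op 2 [order #2] limit_sell(price=104, qty=10): fills=none; bids=[-] asks=[#1:2@99 #2:10@104]
After op 3 [order #3] limit_sell(price=101, qty=8): fills=none; bids=[-] asks=[#1:2@99 #3:8@101 #2:10@104]
After op 4 [order #4] limit_buy(price=97, qty=8): fills=none; bids=[#4:8@97] asks=[#1:2@99 #3:8@101 #2:10@104]
After op 5 [order #5] limit_sell(price=103, qty=9): fills=none; bids=[#4:8@97] asks=[#1:2@99 #3:8@101 #5:9@103 #2:10@104]
After op 6 [order #6] limit_buy(price=101, qty=2): fills=#6x#1:2@99; bids=[#4:8@97] asks=[#3:8@101 #5:9@103 #2:10@104]
After op 7 [order #7] limit_buy(price=102, qty=6): fills=#7x#3:6@101; bids=[#4:8@97] asks=[#3:2@101 #5:9@103 #2:10@104]
After op 8 [order #8] limit_sell(price=105, qty=6): fills=none; bids=[#4:8@97] asks=[#3:2@101 #5:9@103 #2:10@104 #8:6@105]

Answer: BIDS (highest first):
  #4: 8@97
ASKS (lowest first):
  #3: 2@101
  #5: 9@103
  #2: 10@104
  #8: 6@105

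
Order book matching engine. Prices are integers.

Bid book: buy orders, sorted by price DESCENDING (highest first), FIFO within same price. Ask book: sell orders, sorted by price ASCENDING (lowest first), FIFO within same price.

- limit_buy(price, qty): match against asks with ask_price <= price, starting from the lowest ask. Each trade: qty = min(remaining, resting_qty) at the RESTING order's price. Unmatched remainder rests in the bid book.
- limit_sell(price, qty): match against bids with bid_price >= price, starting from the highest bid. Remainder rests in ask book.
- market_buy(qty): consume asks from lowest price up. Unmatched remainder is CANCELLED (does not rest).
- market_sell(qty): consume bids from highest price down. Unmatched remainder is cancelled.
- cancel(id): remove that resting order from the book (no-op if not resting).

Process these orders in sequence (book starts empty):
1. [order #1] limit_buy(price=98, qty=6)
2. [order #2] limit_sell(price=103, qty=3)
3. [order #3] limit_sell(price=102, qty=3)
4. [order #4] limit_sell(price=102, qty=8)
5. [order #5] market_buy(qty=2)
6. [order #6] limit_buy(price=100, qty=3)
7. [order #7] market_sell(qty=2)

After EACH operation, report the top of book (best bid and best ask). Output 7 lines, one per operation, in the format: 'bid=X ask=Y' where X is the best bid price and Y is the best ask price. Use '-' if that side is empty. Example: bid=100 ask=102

Answer: bid=98 ask=-
bid=98 ask=103
bid=98 ask=102
bid=98 ask=102
bid=98 ask=102
bid=100 ask=102
bid=100 ask=102

Derivation:
After op 1 [order #1] limit_buy(price=98, qty=6): fills=none; bids=[#1:6@98] asks=[-]
After op 2 [order #2] limit_sell(price=103, qty=3): fills=none; bids=[#1:6@98] asks=[#2:3@103]
After op 3 [order #3] limit_sell(price=102, qty=3): fills=none; bids=[#1:6@98] asks=[#3:3@102 #2:3@103]
After op 4 [order #4] limit_sell(price=102, qty=8): fills=none; bids=[#1:6@98] asks=[#3:3@102 #4:8@102 #2:3@103]
After op 5 [order #5] market_buy(qty=2): fills=#5x#3:2@102; bids=[#1:6@98] asks=[#3:1@102 #4:8@102 #2:3@103]
After op 6 [order #6] limit_buy(price=100, qty=3): fills=none; bids=[#6:3@100 #1:6@98] asks=[#3:1@102 #4:8@102 #2:3@103]
After op 7 [order #7] market_sell(qty=2): fills=#6x#7:2@100; bids=[#6:1@100 #1:6@98] asks=[#3:1@102 #4:8@102 #2:3@103]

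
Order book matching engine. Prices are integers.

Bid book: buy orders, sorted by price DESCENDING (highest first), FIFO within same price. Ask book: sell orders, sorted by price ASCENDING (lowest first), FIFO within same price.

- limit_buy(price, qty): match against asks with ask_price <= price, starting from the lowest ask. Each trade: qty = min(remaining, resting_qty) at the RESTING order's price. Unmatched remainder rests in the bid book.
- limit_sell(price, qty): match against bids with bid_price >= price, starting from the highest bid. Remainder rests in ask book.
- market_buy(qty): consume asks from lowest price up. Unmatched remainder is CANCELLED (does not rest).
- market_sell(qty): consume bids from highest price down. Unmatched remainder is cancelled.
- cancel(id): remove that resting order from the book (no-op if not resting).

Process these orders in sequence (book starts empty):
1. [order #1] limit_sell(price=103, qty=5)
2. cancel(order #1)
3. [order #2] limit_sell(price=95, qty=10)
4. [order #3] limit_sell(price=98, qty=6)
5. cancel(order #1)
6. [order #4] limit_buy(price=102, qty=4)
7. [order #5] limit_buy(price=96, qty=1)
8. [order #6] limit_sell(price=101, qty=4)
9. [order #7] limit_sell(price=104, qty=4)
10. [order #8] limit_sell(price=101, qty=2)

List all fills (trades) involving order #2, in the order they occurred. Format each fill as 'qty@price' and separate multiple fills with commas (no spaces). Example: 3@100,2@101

After op 1 [order #1] limit_sell(price=103, qty=5): fills=none; bids=[-] asks=[#1:5@103]
After op 2 cancel(order #1): fills=none; bids=[-] asks=[-]
After op 3 [order #2] limit_sell(price=95, qty=10): fills=none; bids=[-] asks=[#2:10@95]
After op 4 [order #3] limit_sell(price=98, qty=6): fills=none; bids=[-] asks=[#2:10@95 #3:6@98]
After op 5 cancel(order #1): fills=none; bids=[-] asks=[#2:10@95 #3:6@98]
After op 6 [order #4] limit_buy(price=102, qty=4): fills=#4x#2:4@95; bids=[-] asks=[#2:6@95 #3:6@98]
After op 7 [order #5] limit_buy(price=96, qty=1): fills=#5x#2:1@95; bids=[-] asks=[#2:5@95 #3:6@98]
After op 8 [order #6] limit_sell(price=101, qty=4): fills=none; bids=[-] asks=[#2:5@95 #3:6@98 #6:4@101]
After op 9 [order #7] limit_sell(price=104, qty=4): fills=none; bids=[-] asks=[#2:5@95 #3:6@98 #6:4@101 #7:4@104]
After op 10 [order #8] limit_sell(price=101, qty=2): fills=none; bids=[-] asks=[#2:5@95 #3:6@98 #6:4@101 #8:2@101 #7:4@104]

Answer: 4@95,1@95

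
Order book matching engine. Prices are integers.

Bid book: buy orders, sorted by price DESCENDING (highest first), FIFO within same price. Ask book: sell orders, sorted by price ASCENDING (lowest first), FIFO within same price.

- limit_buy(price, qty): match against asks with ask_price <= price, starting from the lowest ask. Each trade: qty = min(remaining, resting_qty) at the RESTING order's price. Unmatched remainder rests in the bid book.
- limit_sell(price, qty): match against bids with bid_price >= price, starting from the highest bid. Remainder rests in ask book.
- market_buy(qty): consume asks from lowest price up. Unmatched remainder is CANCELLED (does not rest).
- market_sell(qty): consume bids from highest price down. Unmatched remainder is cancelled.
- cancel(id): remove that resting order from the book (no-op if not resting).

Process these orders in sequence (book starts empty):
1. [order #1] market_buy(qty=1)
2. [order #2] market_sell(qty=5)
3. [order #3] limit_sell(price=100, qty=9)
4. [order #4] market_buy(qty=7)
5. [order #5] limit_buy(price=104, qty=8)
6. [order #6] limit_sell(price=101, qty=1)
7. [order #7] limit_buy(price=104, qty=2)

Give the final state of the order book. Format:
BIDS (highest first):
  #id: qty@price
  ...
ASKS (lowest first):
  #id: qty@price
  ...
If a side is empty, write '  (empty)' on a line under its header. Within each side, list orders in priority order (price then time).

After op 1 [order #1] market_buy(qty=1): fills=none; bids=[-] asks=[-]
After op 2 [order #2] market_sell(qty=5): fills=none; bids=[-] asks=[-]
After op 3 [order #3] limit_sell(price=100, qty=9): fills=none; bids=[-] asks=[#3:9@100]
After op 4 [order #4] market_buy(qty=7): fills=#4x#3:7@100; bids=[-] asks=[#3:2@100]
After op 5 [order #5] limit_buy(price=104, qty=8): fills=#5x#3:2@100; bids=[#5:6@104] asks=[-]
After op 6 [order #6] limit_sell(price=101, qty=1): fills=#5x#6:1@104; bids=[#5:5@104] asks=[-]
After op 7 [order #7] limit_buy(price=104, qty=2): fills=none; bids=[#5:5@104 #7:2@104] asks=[-]

Answer: BIDS (highest first):
  #5: 5@104
  #7: 2@104
ASKS (lowest first):
  (empty)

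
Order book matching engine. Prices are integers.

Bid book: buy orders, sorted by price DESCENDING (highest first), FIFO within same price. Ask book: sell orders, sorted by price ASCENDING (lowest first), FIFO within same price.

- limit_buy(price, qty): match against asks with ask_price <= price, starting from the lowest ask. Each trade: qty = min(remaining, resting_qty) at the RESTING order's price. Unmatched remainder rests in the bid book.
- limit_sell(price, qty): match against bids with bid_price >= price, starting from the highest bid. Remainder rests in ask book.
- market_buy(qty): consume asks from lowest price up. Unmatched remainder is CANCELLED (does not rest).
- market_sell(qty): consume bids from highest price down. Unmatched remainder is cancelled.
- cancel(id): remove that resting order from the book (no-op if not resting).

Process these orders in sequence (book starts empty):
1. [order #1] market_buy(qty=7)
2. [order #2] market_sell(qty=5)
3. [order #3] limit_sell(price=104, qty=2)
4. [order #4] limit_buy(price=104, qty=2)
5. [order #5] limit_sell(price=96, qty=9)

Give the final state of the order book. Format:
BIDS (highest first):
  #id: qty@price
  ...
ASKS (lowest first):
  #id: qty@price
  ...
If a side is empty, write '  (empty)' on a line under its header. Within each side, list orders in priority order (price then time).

After op 1 [order #1] market_buy(qty=7): fills=none; bids=[-] asks=[-]
After op 2 [order #2] market_sell(qty=5): fills=none; bids=[-] asks=[-]
After op 3 [order #3] limit_sell(price=104, qty=2): fills=none; bids=[-] asks=[#3:2@104]
After op 4 [order #4] limit_buy(price=104, qty=2): fills=#4x#3:2@104; bids=[-] asks=[-]
After op 5 [order #5] limit_sell(price=96, qty=9): fills=none; bids=[-] asks=[#5:9@96]

Answer: BIDS (highest first):
  (empty)
ASKS (lowest first):
  #5: 9@96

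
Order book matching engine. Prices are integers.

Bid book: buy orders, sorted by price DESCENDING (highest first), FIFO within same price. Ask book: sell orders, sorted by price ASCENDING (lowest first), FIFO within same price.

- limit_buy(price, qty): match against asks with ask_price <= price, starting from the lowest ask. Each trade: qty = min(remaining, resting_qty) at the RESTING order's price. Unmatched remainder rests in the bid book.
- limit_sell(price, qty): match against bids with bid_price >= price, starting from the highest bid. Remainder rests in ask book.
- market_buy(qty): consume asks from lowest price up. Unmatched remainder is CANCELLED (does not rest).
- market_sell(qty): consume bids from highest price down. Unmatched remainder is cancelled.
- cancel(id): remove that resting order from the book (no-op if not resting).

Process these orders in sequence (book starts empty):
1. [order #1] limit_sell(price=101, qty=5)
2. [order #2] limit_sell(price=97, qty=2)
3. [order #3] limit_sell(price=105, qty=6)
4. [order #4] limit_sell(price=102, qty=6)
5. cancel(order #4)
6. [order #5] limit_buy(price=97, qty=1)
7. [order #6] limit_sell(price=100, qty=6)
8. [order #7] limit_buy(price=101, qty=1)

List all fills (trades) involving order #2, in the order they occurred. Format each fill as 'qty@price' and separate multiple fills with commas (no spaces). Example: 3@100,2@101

After op 1 [order #1] limit_sell(price=101, qty=5): fills=none; bids=[-] asks=[#1:5@101]
After op 2 [order #2] limit_sell(price=97, qty=2): fills=none; bids=[-] asks=[#2:2@97 #1:5@101]
After op 3 [order #3] limit_sell(price=105, qty=6): fills=none; bids=[-] asks=[#2:2@97 #1:5@101 #3:6@105]
After op 4 [order #4] limit_sell(price=102, qty=6): fills=none; bids=[-] asks=[#2:2@97 #1:5@101 #4:6@102 #3:6@105]
After op 5 cancel(order #4): fills=none; bids=[-] asks=[#2:2@97 #1:5@101 #3:6@105]
After op 6 [order #5] limit_buy(price=97, qty=1): fills=#5x#2:1@97; bids=[-] asks=[#2:1@97 #1:5@101 #3:6@105]
After op 7 [order #6] limit_sell(price=100, qty=6): fills=none; bids=[-] asks=[#2:1@97 #6:6@100 #1:5@101 #3:6@105]
After op 8 [order #7] limit_buy(price=101, qty=1): fills=#7x#2:1@97; bids=[-] asks=[#6:6@100 #1:5@101 #3:6@105]

Answer: 1@97,1@97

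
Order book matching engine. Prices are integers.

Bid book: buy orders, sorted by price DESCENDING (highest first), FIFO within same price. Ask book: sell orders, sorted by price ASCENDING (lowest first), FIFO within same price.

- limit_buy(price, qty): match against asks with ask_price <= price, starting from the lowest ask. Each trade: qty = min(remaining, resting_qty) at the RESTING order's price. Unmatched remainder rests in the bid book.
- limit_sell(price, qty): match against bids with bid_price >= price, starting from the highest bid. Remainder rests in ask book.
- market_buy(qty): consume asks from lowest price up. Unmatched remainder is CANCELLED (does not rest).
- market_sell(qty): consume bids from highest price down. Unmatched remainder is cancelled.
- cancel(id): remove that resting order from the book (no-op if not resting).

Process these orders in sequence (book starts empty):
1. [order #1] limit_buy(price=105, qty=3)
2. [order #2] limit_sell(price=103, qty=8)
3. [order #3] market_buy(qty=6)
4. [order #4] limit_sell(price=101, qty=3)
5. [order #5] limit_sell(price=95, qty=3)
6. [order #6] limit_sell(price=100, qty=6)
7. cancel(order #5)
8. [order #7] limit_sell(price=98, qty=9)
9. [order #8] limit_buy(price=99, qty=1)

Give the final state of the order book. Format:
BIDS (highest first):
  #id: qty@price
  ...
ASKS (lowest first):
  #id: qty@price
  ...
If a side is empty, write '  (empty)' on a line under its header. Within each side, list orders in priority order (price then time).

After op 1 [order #1] limit_buy(price=105, qty=3): fills=none; bids=[#1:3@105] asks=[-]
After op 2 [order #2] limit_sell(price=103, qty=8): fills=#1x#2:3@105; bids=[-] asks=[#2:5@103]
After op 3 [order #3] market_buy(qty=6): fills=#3x#2:5@103; bids=[-] asks=[-]
After op 4 [order #4] limit_sell(price=101, qty=3): fills=none; bids=[-] asks=[#4:3@101]
After op 5 [order #5] limit_sell(price=95, qty=3): fills=none; bids=[-] asks=[#5:3@95 #4:3@101]
After op 6 [order #6] limit_sell(price=100, qty=6): fills=none; bids=[-] asks=[#5:3@95 #6:6@100 #4:3@101]
After op 7 cancel(order #5): fills=none; bids=[-] asks=[#6:6@100 #4:3@101]
After op 8 [order #7] limit_sell(price=98, qty=9): fills=none; bids=[-] asks=[#7:9@98 #6:6@100 #4:3@101]
After op 9 [order #8] limit_buy(price=99, qty=1): fills=#8x#7:1@98; bids=[-] asks=[#7:8@98 #6:6@100 #4:3@101]

Answer: BIDS (highest first):
  (empty)
ASKS (lowest first):
  #7: 8@98
  #6: 6@100
  #4: 3@101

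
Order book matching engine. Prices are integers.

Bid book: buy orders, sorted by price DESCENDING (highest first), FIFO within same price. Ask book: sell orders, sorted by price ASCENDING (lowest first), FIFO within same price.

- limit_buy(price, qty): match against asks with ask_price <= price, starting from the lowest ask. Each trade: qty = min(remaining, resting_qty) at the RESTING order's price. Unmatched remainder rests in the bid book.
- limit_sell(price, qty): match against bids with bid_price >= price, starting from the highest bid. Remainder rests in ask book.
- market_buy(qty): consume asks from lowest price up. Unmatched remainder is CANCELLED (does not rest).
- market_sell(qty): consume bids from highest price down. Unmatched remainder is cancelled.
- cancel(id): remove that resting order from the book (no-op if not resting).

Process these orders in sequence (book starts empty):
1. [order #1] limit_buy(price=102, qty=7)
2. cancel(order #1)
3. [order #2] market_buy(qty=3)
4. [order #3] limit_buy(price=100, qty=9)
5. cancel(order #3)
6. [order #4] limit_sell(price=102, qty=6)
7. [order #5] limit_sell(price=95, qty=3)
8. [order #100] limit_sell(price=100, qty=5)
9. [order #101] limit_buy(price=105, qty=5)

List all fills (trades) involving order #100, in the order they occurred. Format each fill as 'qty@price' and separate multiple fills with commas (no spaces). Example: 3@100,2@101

After op 1 [order #1] limit_buy(price=102, qty=7): fills=none; bids=[#1:7@102] asks=[-]
After op 2 cancel(order #1): fills=none; bids=[-] asks=[-]
After op 3 [order #2] market_buy(qty=3): fills=none; bids=[-] asks=[-]
After op 4 [order #3] limit_buy(price=100, qty=9): fills=none; bids=[#3:9@100] asks=[-]
After op 5 cancel(order #3): fills=none; bids=[-] asks=[-]
After op 6 [order #4] limit_sell(price=102, qty=6): fills=none; bids=[-] asks=[#4:6@102]
After op 7 [order #5] limit_sell(price=95, qty=3): fills=none; bids=[-] asks=[#5:3@95 #4:6@102]
After op 8 [order #100] limit_sell(price=100, qty=5): fills=none; bids=[-] asks=[#5:3@95 #100:5@100 #4:6@102]
After op 9 [order #101] limit_buy(price=105, qty=5): fills=#101x#5:3@95 #101x#100:2@100; bids=[-] asks=[#100:3@100 #4:6@102]

Answer: 2@100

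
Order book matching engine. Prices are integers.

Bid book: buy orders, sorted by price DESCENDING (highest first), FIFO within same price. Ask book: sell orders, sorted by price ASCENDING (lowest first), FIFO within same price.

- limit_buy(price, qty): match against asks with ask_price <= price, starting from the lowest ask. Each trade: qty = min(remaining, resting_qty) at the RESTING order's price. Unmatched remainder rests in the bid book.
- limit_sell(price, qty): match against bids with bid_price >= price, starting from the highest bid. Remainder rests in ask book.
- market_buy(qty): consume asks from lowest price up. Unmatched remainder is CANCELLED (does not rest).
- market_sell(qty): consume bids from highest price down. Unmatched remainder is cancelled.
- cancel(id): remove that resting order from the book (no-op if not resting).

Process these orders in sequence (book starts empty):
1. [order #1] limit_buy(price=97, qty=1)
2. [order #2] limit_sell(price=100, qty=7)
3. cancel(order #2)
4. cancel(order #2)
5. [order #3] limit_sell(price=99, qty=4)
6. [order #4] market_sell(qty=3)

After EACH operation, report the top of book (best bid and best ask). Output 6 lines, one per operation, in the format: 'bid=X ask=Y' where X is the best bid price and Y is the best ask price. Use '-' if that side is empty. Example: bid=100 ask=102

After op 1 [order #1] limit_buy(price=97, qty=1): fills=none; bids=[#1:1@97] asks=[-]
After op 2 [order #2] limit_sell(price=100, qty=7): fills=none; bids=[#1:1@97] asks=[#2:7@100]
After op 3 cancel(order #2): fills=none; bids=[#1:1@97] asks=[-]
After op 4 cancel(order #2): fills=none; bids=[#1:1@97] asks=[-]
After op 5 [order #3] limit_sell(price=99, qty=4): fills=none; bids=[#1:1@97] asks=[#3:4@99]
After op 6 [order #4] market_sell(qty=3): fills=#1x#4:1@97; bids=[-] asks=[#3:4@99]

Answer: bid=97 ask=-
bid=97 ask=100
bid=97 ask=-
bid=97 ask=-
bid=97 ask=99
bid=- ask=99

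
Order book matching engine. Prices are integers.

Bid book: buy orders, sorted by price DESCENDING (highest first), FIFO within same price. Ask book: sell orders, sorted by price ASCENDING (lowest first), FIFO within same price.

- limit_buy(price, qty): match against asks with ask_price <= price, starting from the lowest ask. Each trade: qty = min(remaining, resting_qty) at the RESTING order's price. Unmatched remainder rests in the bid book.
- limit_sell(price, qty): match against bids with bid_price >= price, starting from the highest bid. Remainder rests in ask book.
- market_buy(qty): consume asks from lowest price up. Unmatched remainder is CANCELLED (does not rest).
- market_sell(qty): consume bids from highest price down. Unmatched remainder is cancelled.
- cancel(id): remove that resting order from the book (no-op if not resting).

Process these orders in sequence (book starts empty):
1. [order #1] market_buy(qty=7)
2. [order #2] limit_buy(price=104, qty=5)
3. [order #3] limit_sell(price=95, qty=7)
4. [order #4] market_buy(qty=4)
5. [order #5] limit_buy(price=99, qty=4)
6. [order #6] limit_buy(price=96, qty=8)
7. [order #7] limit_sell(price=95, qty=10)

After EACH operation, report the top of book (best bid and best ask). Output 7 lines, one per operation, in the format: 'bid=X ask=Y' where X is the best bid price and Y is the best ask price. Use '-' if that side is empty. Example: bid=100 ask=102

After op 1 [order #1] market_buy(qty=7): fills=none; bids=[-] asks=[-]
After op 2 [order #2] limit_buy(price=104, qty=5): fills=none; bids=[#2:5@104] asks=[-]
After op 3 [order #3] limit_sell(price=95, qty=7): fills=#2x#3:5@104; bids=[-] asks=[#3:2@95]
After op 4 [order #4] market_buy(qty=4): fills=#4x#3:2@95; bids=[-] asks=[-]
After op 5 [order #5] limit_buy(price=99, qty=4): fills=none; bids=[#5:4@99] asks=[-]
After op 6 [order #6] limit_buy(price=96, qty=8): fills=none; bids=[#5:4@99 #6:8@96] asks=[-]
After op 7 [order #7] limit_sell(price=95, qty=10): fills=#5x#7:4@99 #6x#7:6@96; bids=[#6:2@96] asks=[-]

Answer: bid=- ask=-
bid=104 ask=-
bid=- ask=95
bid=- ask=-
bid=99 ask=-
bid=99 ask=-
bid=96 ask=-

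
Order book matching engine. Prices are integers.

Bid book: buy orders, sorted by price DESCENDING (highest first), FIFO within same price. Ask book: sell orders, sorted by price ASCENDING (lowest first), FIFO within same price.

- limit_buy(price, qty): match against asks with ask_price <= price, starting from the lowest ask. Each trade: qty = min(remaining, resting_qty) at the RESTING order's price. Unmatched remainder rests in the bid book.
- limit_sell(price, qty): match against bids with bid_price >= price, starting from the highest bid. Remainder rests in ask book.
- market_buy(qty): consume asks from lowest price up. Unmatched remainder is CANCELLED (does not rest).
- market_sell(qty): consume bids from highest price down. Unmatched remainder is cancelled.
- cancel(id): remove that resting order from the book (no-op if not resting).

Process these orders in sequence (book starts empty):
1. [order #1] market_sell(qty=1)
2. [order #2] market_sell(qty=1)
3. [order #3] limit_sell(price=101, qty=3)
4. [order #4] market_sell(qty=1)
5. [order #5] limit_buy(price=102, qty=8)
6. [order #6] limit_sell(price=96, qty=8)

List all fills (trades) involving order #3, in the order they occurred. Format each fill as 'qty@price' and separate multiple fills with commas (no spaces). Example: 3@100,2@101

Answer: 3@101

Derivation:
After op 1 [order #1] market_sell(qty=1): fills=none; bids=[-] asks=[-]
After op 2 [order #2] market_sell(qty=1): fills=none; bids=[-] asks=[-]
After op 3 [order #3] limit_sell(price=101, qty=3): fills=none; bids=[-] asks=[#3:3@101]
After op 4 [order #4] market_sell(qty=1): fills=none; bids=[-] asks=[#3:3@101]
After op 5 [order #5] limit_buy(price=102, qty=8): fills=#5x#3:3@101; bids=[#5:5@102] asks=[-]
After op 6 [order #6] limit_sell(price=96, qty=8): fills=#5x#6:5@102; bids=[-] asks=[#6:3@96]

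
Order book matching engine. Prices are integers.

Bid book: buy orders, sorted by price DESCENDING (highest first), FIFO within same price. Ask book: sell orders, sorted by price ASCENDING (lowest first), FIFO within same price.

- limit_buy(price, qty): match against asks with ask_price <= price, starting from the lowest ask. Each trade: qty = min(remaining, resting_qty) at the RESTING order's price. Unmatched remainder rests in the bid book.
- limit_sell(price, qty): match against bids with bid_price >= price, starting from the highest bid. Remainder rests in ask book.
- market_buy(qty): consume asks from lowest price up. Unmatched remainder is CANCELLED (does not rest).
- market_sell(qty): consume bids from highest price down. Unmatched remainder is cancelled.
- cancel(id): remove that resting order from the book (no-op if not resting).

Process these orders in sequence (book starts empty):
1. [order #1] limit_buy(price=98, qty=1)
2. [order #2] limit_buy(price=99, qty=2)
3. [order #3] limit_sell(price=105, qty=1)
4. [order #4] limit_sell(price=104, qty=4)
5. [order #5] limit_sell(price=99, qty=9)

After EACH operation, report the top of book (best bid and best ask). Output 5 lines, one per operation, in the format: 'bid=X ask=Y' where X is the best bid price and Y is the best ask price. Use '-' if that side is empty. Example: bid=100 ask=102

Answer: bid=98 ask=-
bid=99 ask=-
bid=99 ask=105
bid=99 ask=104
bid=98 ask=99

Derivation:
After op 1 [order #1] limit_buy(price=98, qty=1): fills=none; bids=[#1:1@98] asks=[-]
After op 2 [order #2] limit_buy(price=99, qty=2): fills=none; bids=[#2:2@99 #1:1@98] asks=[-]
After op 3 [order #3] limit_sell(price=105, qty=1): fills=none; bids=[#2:2@99 #1:1@98] asks=[#3:1@105]
After op 4 [order #4] limit_sell(price=104, qty=4): fills=none; bids=[#2:2@99 #1:1@98] asks=[#4:4@104 #3:1@105]
After op 5 [order #5] limit_sell(price=99, qty=9): fills=#2x#5:2@99; bids=[#1:1@98] asks=[#5:7@99 #4:4@104 #3:1@105]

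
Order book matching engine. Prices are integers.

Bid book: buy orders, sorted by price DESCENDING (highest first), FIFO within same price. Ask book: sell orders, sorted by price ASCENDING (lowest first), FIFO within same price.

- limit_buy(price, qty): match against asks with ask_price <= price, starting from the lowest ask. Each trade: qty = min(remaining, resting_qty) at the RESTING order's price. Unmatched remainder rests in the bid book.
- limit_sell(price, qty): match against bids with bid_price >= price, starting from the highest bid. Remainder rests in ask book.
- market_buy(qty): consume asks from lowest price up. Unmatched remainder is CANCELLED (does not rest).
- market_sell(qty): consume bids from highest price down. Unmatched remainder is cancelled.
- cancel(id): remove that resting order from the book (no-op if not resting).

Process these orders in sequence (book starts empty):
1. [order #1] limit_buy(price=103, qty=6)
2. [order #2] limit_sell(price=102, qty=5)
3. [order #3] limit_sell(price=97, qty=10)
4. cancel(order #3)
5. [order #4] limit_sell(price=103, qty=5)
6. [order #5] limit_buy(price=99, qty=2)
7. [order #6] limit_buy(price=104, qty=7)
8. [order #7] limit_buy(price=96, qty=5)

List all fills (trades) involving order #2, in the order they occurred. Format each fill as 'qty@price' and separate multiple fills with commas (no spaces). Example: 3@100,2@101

Answer: 5@103

Derivation:
After op 1 [order #1] limit_buy(price=103, qty=6): fills=none; bids=[#1:6@103] asks=[-]
After op 2 [order #2] limit_sell(price=102, qty=5): fills=#1x#2:5@103; bids=[#1:1@103] asks=[-]
After op 3 [order #3] limit_sell(price=97, qty=10): fills=#1x#3:1@103; bids=[-] asks=[#3:9@97]
After op 4 cancel(order #3): fills=none; bids=[-] asks=[-]
After op 5 [order #4] limit_sell(price=103, qty=5): fills=none; bids=[-] asks=[#4:5@103]
After op 6 [order #5] limit_buy(price=99, qty=2): fills=none; bids=[#5:2@99] asks=[#4:5@103]
After op 7 [order #6] limit_buy(price=104, qty=7): fills=#6x#4:5@103; bids=[#6:2@104 #5:2@99] asks=[-]
After op 8 [order #7] limit_buy(price=96, qty=5): fills=none; bids=[#6:2@104 #5:2@99 #7:5@96] asks=[-]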